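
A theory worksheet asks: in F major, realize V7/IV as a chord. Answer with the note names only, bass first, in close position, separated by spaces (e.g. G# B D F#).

F A C Eb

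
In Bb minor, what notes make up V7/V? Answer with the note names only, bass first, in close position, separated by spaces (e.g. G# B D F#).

C E G Bb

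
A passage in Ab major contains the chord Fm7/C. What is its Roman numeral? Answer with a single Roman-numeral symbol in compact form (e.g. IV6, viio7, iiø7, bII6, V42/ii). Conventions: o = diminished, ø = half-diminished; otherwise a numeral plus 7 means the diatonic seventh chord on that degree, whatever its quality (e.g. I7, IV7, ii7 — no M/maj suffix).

The pitches F-Ab-C-Eb form a minor seventh chord rooted on F.
F is scale degree 6 in Ab major, and a minor seventh chord on that degree is written vi7.
With C in the bass the chord is in second inversion, so the figured bass is 43.

vi43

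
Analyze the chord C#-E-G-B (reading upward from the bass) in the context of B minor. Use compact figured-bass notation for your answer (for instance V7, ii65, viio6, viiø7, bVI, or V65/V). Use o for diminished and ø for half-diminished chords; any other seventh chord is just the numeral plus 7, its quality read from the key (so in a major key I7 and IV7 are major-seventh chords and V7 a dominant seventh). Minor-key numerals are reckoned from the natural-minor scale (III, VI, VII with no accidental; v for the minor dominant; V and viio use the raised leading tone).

iiø7

The pitches C#-E-G-B form a half-diminished seventh chord rooted on C#.
In B minor, C# is the supertonic; the diatonic half-diminished seventh chord there is iiø7.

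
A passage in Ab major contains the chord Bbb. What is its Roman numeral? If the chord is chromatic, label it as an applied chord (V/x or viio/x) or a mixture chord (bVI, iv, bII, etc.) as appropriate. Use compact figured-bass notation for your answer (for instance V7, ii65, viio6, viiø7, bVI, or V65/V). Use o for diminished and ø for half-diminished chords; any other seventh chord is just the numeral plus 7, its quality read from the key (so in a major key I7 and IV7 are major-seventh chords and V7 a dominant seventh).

bII

The pitches Bbb-Db-Fb form a major triad rooted on Bbb.
Bbb is the lowered second degree of Ab major (diatonic 2 would be Bb). This is the Neapolitan chord — a major triad on the lowered second degree.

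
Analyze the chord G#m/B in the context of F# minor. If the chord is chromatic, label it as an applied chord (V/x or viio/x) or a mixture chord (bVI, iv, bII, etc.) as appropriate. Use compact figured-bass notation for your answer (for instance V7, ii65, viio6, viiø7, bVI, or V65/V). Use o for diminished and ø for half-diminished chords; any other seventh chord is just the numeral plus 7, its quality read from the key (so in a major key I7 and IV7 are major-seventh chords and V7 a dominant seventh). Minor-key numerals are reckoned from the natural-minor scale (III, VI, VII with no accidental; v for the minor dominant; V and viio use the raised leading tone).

The pitches G#-B-D# form a minor triad rooted on G#.
G# is the second degree of F# minor. This is the minor supertonic, borrowed from the parallel major (the Dorian ii).
With B in the bass the chord is in first inversion, so the figured bass is 6.

ii6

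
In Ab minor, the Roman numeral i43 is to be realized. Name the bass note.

i in Ab minor has root Ab; the chord is Ab-Cb-Eb-Gb.
The figure 43 means second inversion — the fifth is in the bass.

Eb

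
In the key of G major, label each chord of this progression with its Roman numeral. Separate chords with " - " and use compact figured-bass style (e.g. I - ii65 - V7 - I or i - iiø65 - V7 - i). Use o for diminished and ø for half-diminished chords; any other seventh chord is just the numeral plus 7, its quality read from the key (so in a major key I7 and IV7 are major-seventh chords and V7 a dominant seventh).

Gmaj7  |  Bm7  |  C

Gmaj7: root G is the tonic; major seventh chord there is I7.
Bm7: root B is the mediant; minor seventh chord there is iii7.
C: root C is the subdominant; major triad there is IV.

I7 - iii7 - IV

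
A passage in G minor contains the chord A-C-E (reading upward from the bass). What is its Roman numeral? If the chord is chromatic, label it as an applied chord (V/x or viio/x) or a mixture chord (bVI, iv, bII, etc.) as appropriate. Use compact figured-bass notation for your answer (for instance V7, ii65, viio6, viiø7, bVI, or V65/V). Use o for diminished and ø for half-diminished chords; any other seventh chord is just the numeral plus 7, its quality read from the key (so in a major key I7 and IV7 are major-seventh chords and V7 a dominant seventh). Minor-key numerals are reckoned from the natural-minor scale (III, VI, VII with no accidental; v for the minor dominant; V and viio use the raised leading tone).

ii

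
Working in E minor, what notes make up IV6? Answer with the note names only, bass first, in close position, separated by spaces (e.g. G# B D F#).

C# E A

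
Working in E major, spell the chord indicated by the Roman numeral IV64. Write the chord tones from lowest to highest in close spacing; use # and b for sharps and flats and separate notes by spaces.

In E major, the subdominant is A, and the diatonic chord built there is a major triad.
Stacking thirds from A gives A-C#-E.
With the 64 figure the chord is in second inversion; from the bass E upward in close position it reads E-A-C#.

E A C#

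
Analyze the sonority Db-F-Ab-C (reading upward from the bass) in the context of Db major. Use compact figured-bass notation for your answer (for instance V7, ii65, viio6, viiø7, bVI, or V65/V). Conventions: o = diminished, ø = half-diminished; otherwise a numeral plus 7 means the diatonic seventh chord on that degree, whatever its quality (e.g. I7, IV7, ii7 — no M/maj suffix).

I7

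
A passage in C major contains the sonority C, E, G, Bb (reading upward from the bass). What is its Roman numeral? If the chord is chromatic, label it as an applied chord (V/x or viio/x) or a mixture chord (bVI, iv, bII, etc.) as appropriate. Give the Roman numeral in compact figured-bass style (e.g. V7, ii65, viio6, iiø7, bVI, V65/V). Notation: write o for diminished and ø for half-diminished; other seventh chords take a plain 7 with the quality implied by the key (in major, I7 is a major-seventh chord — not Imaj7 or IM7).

V7/IV

Stacked in thirds the chord is C-E-G-Bb: a dominant seventh chord on C.
C is not a diatonic chord root with this quality in C major, but it lies a perfect fifth above F (IV), so the chord functions as an applied dominant of IV.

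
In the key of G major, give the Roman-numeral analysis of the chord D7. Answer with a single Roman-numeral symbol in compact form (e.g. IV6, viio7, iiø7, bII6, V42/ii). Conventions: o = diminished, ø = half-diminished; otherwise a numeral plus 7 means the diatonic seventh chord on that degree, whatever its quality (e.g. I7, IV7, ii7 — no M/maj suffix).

V7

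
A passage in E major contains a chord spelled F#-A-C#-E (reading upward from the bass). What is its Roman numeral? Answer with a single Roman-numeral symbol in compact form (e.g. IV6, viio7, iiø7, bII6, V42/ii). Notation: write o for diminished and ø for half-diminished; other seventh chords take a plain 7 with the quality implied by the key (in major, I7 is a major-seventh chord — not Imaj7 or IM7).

ii7

Stacked in thirds the chord is F#-A-C#-E: a minor seventh chord on F#.
In E major, F# is the supertonic; the diatonic minor seventh chord there is ii7.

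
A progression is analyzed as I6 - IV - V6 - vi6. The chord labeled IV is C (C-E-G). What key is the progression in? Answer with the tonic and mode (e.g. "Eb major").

The chord C is a major triad rooted on C; its label is IV.
IV on C implies C is the subdominant; that puts the tonic at G, and the uppercase numeral fits major mode.

G major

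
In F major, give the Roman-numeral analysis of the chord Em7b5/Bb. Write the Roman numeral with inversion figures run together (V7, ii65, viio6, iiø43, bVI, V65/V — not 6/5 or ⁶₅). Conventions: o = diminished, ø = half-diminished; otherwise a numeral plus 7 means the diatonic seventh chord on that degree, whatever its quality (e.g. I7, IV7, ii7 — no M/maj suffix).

Stacked in thirds the chord is E-G-Bb-D: a half-diminished seventh chord on E.
In F major, E is the leading tone; the diatonic half-diminished seventh chord there is viiø7.
With Bb in the bass the chord is in second inversion, so the figured bass is 43.

viiø43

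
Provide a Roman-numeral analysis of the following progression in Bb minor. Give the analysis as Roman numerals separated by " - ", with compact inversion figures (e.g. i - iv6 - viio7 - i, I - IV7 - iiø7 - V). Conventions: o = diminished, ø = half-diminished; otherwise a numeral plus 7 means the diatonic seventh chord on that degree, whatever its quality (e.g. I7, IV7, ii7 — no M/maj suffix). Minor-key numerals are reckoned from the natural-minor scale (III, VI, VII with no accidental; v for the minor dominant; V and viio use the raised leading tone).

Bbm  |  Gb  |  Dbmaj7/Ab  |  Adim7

i - VI - III43 - viio7

Bbm: minor triad on Bb = scale degree 1 → i.
Gb has root Gb, degree 6 in Bb minor, so VI.
Dbmaj7/Ab: major seventh chord on Db = scale degree 3 → III43.
Adim7: root A is the leading tone; fully diminished seventh chord there is viio7.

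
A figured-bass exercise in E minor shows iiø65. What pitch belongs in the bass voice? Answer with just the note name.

iiø in E minor has root F#; the chord is F#-A-C-E.
The figure 65 means first inversion — the third is in the bass.

A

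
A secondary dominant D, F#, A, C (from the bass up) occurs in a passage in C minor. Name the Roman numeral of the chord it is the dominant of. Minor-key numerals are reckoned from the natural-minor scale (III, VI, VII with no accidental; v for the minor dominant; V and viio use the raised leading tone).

The chord is a dominant seventh chord on D.
A dominant resolves down a perfect fifth: D → G. In C minor, G is scale degree 5, i.e. V.

V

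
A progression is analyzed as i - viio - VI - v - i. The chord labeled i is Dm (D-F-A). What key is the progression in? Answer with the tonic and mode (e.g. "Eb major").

D minor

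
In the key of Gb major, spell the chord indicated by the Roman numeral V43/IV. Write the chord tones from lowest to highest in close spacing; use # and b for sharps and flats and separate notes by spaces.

V43/IV is a secondary dominant — the dominant seventh of IV. IV in Gb major is Cb, so the applied chord's root is Gb, a perfect fifth above.
Building a dominant seventh chord on Gb gives Gb-Bb-Db-Fb.
With the 43 figure the chord is in second inversion; from the bass Db upward in close position it reads Db-Fb-Gb-Bb.

Db Fb Gb Bb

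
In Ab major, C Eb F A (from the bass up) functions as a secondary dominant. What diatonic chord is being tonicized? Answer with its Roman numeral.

The chord is a dominant seventh chord on F.
A dominant resolves down a perfect fifth: F → Bb. In Ab major, Bb is scale degree 2, i.e. ii.

ii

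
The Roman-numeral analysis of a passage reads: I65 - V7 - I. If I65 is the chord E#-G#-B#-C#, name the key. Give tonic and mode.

C# major

I65 is given as E#-G#-B#-C# — a major seventh chord with root C#.
If C# is scale degree 1 and the mode makes that degree carry a major seventh chord, the tonic is C# and the mode is major.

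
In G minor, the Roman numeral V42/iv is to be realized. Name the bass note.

F

The applied chord V42/iv is rooted on G: G-B-D-F.
The figure 42 means third inversion — the seventh is in the bass.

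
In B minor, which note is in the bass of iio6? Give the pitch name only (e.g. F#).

iio in B minor has root C#; the chord is C#-E-G.
The figure 6 means first inversion — the third is in the bass.

E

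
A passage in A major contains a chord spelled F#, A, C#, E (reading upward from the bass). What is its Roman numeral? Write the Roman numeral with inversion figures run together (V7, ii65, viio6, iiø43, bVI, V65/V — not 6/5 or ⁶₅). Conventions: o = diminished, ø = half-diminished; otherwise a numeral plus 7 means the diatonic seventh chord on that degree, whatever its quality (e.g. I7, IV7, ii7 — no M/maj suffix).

The pitches F#-A-C#-E form a minor seventh chord rooted on F#.
In A major, F# is the submediant; the diatonic minor seventh chord there is vi7.

vi7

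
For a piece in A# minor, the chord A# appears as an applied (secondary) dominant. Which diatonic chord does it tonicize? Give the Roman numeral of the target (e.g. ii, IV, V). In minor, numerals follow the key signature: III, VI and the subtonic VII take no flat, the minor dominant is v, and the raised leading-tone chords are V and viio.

iv

The chord is a major triad on A#.
A dominant resolves down a perfect fifth: A# → D#. In A# minor, D# is scale degree 4, i.e. iv.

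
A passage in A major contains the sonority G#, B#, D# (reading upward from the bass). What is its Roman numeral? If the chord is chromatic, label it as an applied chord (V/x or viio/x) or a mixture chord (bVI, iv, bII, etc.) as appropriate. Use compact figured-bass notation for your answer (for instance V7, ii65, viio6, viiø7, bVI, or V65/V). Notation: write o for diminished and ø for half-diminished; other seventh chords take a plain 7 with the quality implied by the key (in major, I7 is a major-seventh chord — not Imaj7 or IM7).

The pitches G#-B#-D# form a major triad rooted on G#.
G# is not a diatonic chord root with this quality in A major, but it lies a perfect fifth above C# (iii), so the chord functions as an applied dominant of iii.

V/iii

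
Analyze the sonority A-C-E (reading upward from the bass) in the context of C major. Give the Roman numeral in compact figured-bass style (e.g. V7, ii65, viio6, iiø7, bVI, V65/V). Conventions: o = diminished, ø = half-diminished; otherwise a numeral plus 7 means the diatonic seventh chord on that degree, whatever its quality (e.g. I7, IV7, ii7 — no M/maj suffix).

The pitches A-C-E form a minor triad rooted on A.
In C major, A is the submediant; the diatonic minor triad there is vi.

vi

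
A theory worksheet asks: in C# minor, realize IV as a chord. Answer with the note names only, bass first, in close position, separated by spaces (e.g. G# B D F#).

IV is the major subdominant, borrowed from the parallel major. In C# minor that root is F#.
So the chord is F#-A#-C#.

F# A# C#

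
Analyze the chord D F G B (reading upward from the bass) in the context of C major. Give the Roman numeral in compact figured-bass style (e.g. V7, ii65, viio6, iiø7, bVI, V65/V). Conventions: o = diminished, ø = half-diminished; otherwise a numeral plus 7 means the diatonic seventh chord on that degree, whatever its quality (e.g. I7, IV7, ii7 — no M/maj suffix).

V43

The pitches G-B-D-F form a dominant seventh chord rooted on G.
In C major, G is the dominant; the diatonic dominant seventh chord there is V7.
With D in the bass the chord is in second inversion, so the figured bass is 43.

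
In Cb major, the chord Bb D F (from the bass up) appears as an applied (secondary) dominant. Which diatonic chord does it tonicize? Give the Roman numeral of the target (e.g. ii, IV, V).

The chord is a major triad on Bb.
A dominant resolves down a perfect fifth: Bb → Eb. In Cb major, Eb is scale degree 3, i.e. iii.

iii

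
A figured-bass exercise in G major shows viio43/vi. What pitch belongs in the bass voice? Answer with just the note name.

A

The applied chord viio43/vi is rooted on D#: D#-F#-A-C.
The figure 43 means second inversion — the fifth is in the bass.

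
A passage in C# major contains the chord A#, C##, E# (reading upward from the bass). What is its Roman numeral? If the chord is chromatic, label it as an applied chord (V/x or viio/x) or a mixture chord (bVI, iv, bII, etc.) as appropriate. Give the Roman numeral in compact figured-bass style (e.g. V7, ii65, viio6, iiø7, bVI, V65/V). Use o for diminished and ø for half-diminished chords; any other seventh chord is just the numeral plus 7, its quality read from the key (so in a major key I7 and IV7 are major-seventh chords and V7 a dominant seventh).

V/ii

The pitches A#-C##-E# form a major triad rooted on A#.
A# is not a diatonic chord root with this quality in C# major, but it lies a perfect fifth above D# (ii), so the chord functions as an applied dominant of ii.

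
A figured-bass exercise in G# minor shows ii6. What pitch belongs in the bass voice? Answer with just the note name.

ii in G# minor has root A#; the chord is A#-C#-E#.
The figure 6 means first inversion — the third is in the bass.

C#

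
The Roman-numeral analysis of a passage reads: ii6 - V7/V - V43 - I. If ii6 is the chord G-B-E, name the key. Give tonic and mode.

ii6 is given as G-B-E — a minor triad with root E.
If E is scale degree 2 and the mode makes that degree carry a minor triad, the tonic is D and the mode is major.

D major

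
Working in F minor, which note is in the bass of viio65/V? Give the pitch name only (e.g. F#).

The applied chord viio65/V is rooted on B: B-D-F-Ab.
The figure 65 means first inversion — the third is in the bass.

D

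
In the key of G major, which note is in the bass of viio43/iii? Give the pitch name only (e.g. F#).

The applied chord viio43/iii is rooted on A#: A#-C#-E-G.
The figure 43 means second inversion — the fifth is in the bass.

E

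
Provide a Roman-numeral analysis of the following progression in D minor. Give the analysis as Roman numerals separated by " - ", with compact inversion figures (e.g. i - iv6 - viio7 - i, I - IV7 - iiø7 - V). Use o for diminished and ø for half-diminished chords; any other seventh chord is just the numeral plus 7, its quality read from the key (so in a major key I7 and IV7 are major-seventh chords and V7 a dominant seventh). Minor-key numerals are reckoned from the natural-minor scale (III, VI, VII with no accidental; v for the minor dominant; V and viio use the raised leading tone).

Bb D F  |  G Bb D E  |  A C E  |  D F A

Bb-D-F: major triad on Bb = scale degree 6 → VI.
G-Bb-D-E: half-diminished seventh chord on E = scale degree 2 → iiø65.
A-C-E: minor triad on A = scale degree 5 → v.
D-F-A: minor triad on D = scale degree 1 → i.

VI - iiø65 - v - i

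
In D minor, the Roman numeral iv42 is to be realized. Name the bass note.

F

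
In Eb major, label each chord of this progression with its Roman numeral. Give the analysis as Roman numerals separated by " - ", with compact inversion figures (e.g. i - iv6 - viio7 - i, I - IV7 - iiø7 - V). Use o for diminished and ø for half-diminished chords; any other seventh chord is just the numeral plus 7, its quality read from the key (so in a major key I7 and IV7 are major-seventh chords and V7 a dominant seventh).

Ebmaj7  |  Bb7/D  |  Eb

Ebmaj7: major seventh chord on Eb = scale degree 1 → I7.
Bb7/D: dominant seventh chord on Bb = scale degree 5 → V65.
Eb: major triad on Eb = scale degree 1 → I.

I7 - V65 - I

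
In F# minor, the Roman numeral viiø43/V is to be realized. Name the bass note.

The applied chord viiø43/V is rooted on B#: B#-D#-F#-A#.
The figure 43 means second inversion — the fifth is in the bass.

F#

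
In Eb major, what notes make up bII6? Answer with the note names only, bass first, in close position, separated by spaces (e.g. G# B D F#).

Ab Cb Fb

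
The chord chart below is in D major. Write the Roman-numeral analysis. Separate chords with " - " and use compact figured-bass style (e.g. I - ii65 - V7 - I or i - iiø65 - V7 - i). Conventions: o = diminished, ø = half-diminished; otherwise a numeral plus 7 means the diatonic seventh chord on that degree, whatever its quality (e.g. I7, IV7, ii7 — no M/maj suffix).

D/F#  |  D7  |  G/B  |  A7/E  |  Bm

D/F# has root D, degree 1 in D major, so I6.
D7: chromatic; D is V of IV, so V7/IV.
G/B: root G is the subdominant; major triad there is IV6.
A7/E has root A, degree 5 in D major, so V43.
Bm: root B is the submediant; minor triad there is vi.

I6 - V7/IV - IV6 - V43 - vi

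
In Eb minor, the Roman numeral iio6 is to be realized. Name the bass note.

Ab

iio in Eb minor has root F; the chord is F-Ab-Cb.
The figure 6 means first inversion — the third is in the bass.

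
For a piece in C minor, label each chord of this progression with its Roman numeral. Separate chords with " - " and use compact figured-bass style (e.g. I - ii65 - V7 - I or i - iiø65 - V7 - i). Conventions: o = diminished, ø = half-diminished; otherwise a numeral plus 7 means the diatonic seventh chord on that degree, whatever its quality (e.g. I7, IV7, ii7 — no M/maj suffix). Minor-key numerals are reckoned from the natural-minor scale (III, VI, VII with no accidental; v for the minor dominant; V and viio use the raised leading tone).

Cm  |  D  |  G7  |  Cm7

Cm: root C is the tonic; minor triad there is i.
D: chromatic; D is V of V, so V/V.
G7: dominant seventh chord on G = scale degree 5 → V7.
Cm7 has root C, degree 1 in C minor, so i7.

i - V/V - V7 - i7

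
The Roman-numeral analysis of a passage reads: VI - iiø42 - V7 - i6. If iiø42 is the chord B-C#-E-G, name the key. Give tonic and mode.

B minor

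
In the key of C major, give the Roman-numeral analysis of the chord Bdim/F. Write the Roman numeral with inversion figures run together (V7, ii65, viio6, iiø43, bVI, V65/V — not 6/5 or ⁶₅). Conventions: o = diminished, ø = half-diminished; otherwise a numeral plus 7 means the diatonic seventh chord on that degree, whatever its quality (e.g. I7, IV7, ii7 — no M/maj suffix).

viio64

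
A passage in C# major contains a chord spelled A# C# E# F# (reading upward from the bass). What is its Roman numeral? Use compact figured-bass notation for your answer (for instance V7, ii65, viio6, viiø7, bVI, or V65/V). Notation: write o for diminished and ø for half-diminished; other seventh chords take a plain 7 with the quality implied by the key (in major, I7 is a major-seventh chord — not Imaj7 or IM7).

IV65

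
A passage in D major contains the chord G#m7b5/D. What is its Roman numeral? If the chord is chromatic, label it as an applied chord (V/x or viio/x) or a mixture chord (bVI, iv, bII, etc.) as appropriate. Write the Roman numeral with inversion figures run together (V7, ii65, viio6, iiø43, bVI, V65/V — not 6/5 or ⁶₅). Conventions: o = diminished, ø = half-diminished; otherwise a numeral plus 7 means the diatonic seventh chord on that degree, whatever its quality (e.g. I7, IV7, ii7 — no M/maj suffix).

Stacked in thirds the chord is G#-B-D-F#: a half-diminished seventh chord on G#.
G# sits a half step below A (V in D major); a diminished chord there is the applied leading-tone chord of V.
With D in the bass the chord is in second inversion, so the figured bass is 43.

viiø43/V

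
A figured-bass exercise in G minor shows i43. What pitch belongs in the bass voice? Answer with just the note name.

i in G minor has root G; the chord is G-Bb-D-F.
The figure 43 means second inversion — the fifth is in the bass.

D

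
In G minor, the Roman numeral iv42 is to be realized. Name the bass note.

Bb

iv in G minor has root C; the chord is C-Eb-G-Bb.
The figure 42 means third inversion — the seventh is in the bass.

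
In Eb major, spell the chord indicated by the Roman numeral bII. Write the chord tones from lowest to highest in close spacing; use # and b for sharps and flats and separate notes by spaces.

Fb Ab Cb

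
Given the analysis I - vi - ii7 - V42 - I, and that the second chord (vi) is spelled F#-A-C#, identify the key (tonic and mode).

A major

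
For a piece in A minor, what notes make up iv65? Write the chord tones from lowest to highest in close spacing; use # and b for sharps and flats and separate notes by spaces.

F A C D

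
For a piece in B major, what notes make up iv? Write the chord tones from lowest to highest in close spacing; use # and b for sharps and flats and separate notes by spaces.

Scale degree 4 in B major is E; here the chord built on it is altered to a minor triad. iv is the minor subdominant, borrowed from the parallel minor.
So the chord is E-G-B, a minor triad.

E G B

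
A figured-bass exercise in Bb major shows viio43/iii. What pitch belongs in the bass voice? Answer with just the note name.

G

The applied chord viio43/iii is rooted on C#: C#-E-G-Bb.
The figure 43 means second inversion — the fifth is in the bass.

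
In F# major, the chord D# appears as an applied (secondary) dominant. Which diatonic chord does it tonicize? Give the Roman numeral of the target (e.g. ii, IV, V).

ii

The chord is a major triad on D#.
A dominant resolves down a perfect fifth: D# → G#. In F# major, G# is scale degree 2, i.e. ii.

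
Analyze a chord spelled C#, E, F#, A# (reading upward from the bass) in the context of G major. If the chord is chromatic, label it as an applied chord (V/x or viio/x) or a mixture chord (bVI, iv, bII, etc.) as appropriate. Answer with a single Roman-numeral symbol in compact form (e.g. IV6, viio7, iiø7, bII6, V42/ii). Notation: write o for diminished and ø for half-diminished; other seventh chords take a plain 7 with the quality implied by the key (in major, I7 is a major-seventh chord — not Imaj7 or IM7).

The pitches F#-A#-C#-E form a dominant seventh chord rooted on F#.
F# is not a diatonic chord root with this quality in G major, but it lies a perfect fifth above B (iii), so the chord functions as an applied dominant of iii.
With C# in the bass the chord is in second inversion, so the figured bass is 43.

V43/iii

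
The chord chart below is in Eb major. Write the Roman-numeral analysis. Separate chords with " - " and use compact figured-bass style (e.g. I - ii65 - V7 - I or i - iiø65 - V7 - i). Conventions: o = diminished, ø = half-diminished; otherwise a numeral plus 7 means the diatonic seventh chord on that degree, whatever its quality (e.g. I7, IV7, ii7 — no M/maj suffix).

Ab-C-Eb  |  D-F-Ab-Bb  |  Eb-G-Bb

Ab-C-Eb: major triad on Ab = scale degree 4 → IV.
D-F-Ab-Bb: root Bb is the dominant; dominant seventh chord there is V65.
Eb-G-Bb: root Eb is the tonic; major triad there is I.

IV - V65 - I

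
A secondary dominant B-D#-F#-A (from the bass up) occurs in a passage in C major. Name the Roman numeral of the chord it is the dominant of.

iii

The chord is a dominant seventh chord on B.
A dominant resolves down a perfect fifth: B → E. In C major, E is scale degree 3, i.e. iii.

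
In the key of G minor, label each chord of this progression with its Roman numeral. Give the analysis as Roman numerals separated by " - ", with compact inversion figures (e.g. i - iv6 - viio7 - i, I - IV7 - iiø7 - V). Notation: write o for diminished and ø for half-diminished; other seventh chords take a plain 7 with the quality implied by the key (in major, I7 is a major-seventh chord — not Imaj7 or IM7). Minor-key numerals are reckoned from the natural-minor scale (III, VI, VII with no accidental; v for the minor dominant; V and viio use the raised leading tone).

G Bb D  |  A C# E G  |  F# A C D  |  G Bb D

i - V7/V - V65 - i

G-Bb-D: minor triad on G = scale degree 1 → i.
A-C#-E-G is the secondary dominant of V (dominant seventh chord on A): V7/V.
F#-A-C-D has root D, degree 5 in G minor, so V65.
G-Bb-D has root G, degree 1 in G minor, so i.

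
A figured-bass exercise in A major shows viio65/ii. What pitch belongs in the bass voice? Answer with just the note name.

C#

The applied chord viio65/ii is rooted on A#: A#-C#-E-G.
The figure 65 means first inversion — the third is in the bass.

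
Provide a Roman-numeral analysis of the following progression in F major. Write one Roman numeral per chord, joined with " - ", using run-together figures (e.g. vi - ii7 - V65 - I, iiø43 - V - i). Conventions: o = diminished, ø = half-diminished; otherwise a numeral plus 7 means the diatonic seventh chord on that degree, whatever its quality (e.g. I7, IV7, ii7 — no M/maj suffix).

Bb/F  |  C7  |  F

Bb/F: major triad on Bb = scale degree 4 → IV64.
C7: dominant seventh chord on C = scale degree 5 → V7.
F has root F, degree 1 in F major, so I.

IV64 - V7 - I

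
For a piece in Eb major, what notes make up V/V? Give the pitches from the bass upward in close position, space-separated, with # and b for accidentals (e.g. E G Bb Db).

The slash means an applied dominant: we want the dominant of V. In Eb major, V is Bb major, and its dominant is built on F.
Building a major triad on F gives F-A-C.

F A C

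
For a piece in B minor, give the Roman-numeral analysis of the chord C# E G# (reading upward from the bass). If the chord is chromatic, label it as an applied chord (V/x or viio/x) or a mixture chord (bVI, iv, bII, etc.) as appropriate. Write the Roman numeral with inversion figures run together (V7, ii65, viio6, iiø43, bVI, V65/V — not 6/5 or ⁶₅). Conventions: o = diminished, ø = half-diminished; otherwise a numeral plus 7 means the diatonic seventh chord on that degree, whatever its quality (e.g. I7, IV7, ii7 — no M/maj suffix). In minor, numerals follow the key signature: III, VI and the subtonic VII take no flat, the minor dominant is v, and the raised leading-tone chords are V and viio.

ii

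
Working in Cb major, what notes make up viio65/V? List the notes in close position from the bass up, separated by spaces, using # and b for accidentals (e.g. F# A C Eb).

viio65/V is a secondary leading-tone chord. The target V is Gb in Cb major; the applied chord is rooted a semitone below, on F.
Building a fully diminished seventh chord on F gives F-Ab-Cb-Ebb.
The figured bass 65 indicates first inversion, placing the third (Ab) in the bass: Ab-Cb-Ebb-F.

Ab Cb Ebb F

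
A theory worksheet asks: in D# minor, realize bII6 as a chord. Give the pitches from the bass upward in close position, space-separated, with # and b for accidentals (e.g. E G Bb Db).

G# B E

bII6 is the Neapolitan sixth — a major triad on the lowered second degree, here in its customary first inversion. In D# minor that root is E.
So the chord is E-G#-B.
With the 6 figure the chord is in first inversion; from the bass G# upward in close position it reads G#-B-E.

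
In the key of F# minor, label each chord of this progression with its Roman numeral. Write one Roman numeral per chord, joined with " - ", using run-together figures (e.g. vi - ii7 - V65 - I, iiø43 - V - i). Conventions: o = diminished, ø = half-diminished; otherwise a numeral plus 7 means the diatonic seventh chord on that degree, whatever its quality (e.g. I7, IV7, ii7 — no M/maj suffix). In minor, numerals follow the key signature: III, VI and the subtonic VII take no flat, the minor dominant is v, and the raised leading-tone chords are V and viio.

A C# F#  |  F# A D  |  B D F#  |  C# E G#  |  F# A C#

i6 - VI6 - iv - v - i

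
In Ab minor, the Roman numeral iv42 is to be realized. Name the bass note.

iv in Ab minor has root Db; the chord is Db-Fb-Ab-Cb.
The figure 42 means third inversion — the seventh is in the bass.

Cb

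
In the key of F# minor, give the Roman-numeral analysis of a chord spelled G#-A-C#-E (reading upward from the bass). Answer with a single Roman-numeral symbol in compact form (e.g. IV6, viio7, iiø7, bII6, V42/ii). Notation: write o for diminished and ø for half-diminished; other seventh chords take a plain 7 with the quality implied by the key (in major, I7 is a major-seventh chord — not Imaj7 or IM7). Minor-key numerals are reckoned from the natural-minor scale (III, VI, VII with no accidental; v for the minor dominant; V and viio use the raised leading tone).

III42

The pitches A-C#-E-G# form a major seventh chord rooted on A.
In F# minor, A is the mediant; the diatonic major seventh chord there is III7.
With G# in the bass the chord is in third inversion, so the figured bass is 42.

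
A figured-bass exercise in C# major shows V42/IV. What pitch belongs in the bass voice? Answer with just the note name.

B

The applied chord V42/IV is rooted on C#: C#-E#-G#-B.
The figure 42 means third inversion — the seventh is in the bass.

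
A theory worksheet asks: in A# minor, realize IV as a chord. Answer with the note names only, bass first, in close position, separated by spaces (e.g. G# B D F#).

D# F## A#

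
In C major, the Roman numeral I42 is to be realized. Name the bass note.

B

I in C major has root C; the chord is C-E-G-B.
The figure 42 means third inversion — the seventh is in the bass.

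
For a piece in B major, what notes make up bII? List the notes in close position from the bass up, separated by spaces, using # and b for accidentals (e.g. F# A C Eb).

C E G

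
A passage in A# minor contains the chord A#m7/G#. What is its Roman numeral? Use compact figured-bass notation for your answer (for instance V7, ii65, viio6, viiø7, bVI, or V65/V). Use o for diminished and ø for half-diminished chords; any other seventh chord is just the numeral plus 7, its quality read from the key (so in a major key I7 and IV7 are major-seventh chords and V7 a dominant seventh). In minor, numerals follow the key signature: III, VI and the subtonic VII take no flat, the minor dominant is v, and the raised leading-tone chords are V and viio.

i42

The pitches A#-C#-E#-G# form a minor seventh chord rooted on A#.
A# is scale degree 1 in A# minor, and a minor seventh chord on that degree is written i7.
With G# in the bass the chord is in third inversion, so the figured bass is 42.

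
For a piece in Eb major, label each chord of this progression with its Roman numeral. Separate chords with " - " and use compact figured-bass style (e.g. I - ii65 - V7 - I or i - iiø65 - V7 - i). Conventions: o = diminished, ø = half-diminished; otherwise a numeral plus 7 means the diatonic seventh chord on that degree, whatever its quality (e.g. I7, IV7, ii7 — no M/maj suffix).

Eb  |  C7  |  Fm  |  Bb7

Eb has root Eb, degree 1 in Eb major, so I.
C7: a dominant seventh chord on C, the applied dominant of ii → V7/ii.
Fm has root F, degree 2 in Eb major, so ii.
Bb7: dominant seventh chord on Bb = scale degree 5 → V7.

I - V7/ii - ii - V7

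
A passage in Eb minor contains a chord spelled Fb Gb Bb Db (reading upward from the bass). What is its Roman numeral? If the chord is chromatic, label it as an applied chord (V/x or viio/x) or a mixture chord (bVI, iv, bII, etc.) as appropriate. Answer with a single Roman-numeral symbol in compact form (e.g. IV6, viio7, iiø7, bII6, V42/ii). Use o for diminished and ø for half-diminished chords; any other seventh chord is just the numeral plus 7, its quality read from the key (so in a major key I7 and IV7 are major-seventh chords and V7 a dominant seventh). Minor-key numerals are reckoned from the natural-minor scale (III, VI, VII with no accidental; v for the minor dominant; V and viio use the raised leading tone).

V42/VI

Stacked in thirds the chord is Gb-Bb-Db-Fb: a dominant seventh chord on Gb.
Gb is not a diatonic chord root with this quality in Eb minor, but it lies a perfect fifth above Cb (VI), so the chord functions as an applied dominant of VI.
With Fb in the bass the chord is in third inversion, so the figured bass is 42.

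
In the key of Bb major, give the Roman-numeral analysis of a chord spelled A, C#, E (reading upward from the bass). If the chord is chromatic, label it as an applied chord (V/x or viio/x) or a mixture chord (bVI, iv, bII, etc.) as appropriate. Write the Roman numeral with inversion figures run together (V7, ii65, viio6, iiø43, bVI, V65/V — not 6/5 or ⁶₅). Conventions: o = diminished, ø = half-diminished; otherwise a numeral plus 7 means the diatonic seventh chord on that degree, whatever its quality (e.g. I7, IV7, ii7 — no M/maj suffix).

V/iii

Stacked in thirds the chord is A-C#-E: a major triad on A.
A is not a diatonic chord root with this quality in Bb major, but it lies a perfect fifth above D (iii), so the chord functions as an applied dominant of iii.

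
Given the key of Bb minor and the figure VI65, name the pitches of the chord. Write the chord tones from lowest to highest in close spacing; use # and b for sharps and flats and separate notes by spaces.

Bb Db F Gb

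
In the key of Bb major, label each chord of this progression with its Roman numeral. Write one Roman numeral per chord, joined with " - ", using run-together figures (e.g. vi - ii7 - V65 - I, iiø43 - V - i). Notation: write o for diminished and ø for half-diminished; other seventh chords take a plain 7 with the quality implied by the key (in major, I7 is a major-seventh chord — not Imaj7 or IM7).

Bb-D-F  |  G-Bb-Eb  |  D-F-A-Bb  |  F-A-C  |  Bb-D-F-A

I - IV6 - I65 - V - I7

Bb-D-F has root Bb, degree 1 in Bb major, so I.
G-Bb-Eb: major triad on Eb = scale degree 4 → IV6.
D-F-A-Bb: root Bb is the tonic; major seventh chord there is I65.
F-A-C: root F is the dominant; major triad there is V.
Bb-D-F-A: root Bb is the tonic; major seventh chord there is I7.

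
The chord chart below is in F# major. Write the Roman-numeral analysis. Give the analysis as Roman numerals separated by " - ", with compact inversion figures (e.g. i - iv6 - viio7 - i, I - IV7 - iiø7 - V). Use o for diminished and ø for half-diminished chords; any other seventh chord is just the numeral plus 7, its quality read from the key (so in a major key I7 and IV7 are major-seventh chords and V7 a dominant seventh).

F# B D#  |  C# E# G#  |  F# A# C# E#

IV64 - V - I7

F#-B-D# has root B, degree 4 in F# major, so IV64.
C#-E#-G#: root C# is the dominant; major triad there is V.
F#-A#-C#-E#: root F# is the tonic; major seventh chord there is I7.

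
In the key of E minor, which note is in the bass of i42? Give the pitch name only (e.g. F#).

i in E minor has root E; the chord is E-G-B-D.
The figure 42 means third inversion — the seventh is in the bass.

D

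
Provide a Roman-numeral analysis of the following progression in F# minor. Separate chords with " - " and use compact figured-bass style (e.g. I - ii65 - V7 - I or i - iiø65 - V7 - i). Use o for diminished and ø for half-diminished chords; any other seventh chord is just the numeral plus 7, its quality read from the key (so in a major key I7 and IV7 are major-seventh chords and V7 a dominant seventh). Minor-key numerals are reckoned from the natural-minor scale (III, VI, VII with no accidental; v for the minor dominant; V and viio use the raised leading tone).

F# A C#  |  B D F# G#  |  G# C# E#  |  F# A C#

i - iiø65 - V64 - i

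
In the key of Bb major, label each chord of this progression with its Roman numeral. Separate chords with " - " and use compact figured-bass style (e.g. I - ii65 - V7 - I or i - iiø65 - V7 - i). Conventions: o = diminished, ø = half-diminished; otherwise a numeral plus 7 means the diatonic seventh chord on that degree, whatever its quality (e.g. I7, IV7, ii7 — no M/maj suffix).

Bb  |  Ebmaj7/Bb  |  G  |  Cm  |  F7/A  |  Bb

I - IV43 - V/ii - ii - V65 - I

Bb has root Bb, degree 1 in Bb major, so I.
Ebmaj7/Bb: major seventh chord on Eb = scale degree 4 → IV43.
G: a major triad on G, the applied dominant of ii → V/ii.
Cm: root C is the supertonic; minor triad there is ii.
F7/A has root F, degree 5 in Bb major, so V65.
Bb: root Bb is the tonic; major triad there is I.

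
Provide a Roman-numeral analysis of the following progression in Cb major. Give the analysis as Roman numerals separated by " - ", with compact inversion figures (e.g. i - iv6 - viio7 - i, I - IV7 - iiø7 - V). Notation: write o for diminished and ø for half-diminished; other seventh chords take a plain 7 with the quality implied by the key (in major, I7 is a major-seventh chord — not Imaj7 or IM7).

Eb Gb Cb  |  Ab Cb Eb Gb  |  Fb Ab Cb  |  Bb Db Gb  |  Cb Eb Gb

I6 - vi7 - IV - V6 - I

Eb-Gb-Cb: major triad on Cb = scale degree 1 → I6.
Ab-Cb-Eb-Gb: minor seventh chord on Ab = scale degree 6 → vi7.
Fb-Ab-Cb has root Fb, degree 4 in Cb major, so IV.
Bb-Db-Gb: root Gb is the dominant; major triad there is V6.
Cb-Eb-Gb has root Cb, degree 1 in Cb major, so I.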